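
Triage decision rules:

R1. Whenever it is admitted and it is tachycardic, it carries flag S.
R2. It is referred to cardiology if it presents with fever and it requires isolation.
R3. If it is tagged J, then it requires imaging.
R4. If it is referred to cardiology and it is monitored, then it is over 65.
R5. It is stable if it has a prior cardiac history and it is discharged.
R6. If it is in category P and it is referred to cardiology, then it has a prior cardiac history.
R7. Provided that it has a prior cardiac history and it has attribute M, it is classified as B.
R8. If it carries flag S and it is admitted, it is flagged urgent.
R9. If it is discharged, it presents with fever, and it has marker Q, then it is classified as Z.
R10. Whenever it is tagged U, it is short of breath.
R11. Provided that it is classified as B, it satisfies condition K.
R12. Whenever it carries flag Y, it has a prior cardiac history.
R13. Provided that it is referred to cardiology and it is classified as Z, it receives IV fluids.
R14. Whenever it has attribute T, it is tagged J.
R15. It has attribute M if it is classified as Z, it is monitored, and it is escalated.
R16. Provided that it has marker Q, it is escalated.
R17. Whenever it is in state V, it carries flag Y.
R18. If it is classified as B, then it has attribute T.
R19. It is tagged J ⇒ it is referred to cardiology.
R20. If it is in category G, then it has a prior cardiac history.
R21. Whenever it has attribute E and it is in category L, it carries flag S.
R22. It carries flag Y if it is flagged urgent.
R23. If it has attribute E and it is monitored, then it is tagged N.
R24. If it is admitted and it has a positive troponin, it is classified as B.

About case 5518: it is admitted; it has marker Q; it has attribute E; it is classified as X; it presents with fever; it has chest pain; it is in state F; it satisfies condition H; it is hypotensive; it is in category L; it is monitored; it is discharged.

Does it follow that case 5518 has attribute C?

Forward chaining from the given facts derives: is classified as Z, is escalated, carries flag S, is tagged N, is flagged urgent, has attribute M, carries flag Y, has a prior cardiac history, is stable, is classified as B, satisfies condition K, has attribute T, is tagged J, is referred to cardiology, requires imaging, is over 65, receives IV fluids.
No rule has "it has attribute C" as its conclusion, and it is not among the given facts.

No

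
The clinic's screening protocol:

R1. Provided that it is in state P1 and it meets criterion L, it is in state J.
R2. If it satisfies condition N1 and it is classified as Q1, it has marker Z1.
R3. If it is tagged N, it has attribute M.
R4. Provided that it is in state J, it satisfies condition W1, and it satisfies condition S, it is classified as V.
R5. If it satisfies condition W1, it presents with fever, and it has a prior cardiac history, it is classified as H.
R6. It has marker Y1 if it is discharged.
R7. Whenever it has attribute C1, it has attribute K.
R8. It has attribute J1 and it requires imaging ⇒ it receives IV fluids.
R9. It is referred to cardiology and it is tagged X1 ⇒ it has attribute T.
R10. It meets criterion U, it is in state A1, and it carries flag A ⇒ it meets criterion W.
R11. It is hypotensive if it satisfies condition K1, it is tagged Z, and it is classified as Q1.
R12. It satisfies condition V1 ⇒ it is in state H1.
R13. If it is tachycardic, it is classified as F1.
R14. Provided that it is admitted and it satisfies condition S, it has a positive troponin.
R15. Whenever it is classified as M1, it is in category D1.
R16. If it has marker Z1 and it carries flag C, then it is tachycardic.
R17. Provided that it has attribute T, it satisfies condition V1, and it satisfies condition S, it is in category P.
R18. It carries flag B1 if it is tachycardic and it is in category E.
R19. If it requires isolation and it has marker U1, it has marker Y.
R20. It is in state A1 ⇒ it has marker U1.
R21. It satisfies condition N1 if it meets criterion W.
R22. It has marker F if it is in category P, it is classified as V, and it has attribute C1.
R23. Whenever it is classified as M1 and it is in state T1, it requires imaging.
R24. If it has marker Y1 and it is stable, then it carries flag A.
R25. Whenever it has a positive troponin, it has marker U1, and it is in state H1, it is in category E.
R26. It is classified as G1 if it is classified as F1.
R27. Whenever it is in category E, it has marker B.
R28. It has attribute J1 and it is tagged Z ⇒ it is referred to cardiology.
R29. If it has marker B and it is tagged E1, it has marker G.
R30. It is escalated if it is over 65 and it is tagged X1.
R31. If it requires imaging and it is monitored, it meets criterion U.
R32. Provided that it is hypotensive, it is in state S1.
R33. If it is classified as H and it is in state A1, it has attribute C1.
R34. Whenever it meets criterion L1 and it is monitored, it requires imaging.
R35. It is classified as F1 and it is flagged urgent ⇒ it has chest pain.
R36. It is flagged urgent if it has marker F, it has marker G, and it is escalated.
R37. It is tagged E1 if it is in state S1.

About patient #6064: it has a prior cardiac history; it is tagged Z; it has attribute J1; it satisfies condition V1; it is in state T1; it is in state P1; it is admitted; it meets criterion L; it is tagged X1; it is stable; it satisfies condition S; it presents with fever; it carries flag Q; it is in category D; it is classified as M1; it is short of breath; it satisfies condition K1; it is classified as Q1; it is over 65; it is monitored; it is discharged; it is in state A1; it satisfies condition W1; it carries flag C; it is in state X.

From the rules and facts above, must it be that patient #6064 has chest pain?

Yes

By R1 (it is in state P1, it meets criterion L): it is in state J.
By R4 (it is in state J, it satisfies condition W1, it satisfies condition S): it is classified as V.
By R5 (it satisfies condition W1, it presents with fever, it has a prior cardiac history): it is classified as H.
By R6 (it is discharged): it has marker Y1.
By R11 (it satisfies condition K1, it is tagged Z, it is classified as Q1): it is hypotensive.
By R12 (it satisfies condition V1): it is in state H1.
By R14 (it is admitted, it satisfies condition S): it has a positive troponin.
By R20 (it is in state A1): it has marker U1.
By R23 (it is classified as M1, it is in state T1): it requires imaging.
By R24 (it has marker Y1, it is stable): it carries flag A.
By R25 (it has a positive troponin, it has marker U1, it is in state H1): it is in category E.
By R27 (it is in category E): it has marker B.
By R28 (it has attribute J1, it is tagged Z): it is referred to cardiology.
By R30 (it is over 65, it is tagged X1): it is escalated.
By R31 (it requires imaging, it is monitored): it meets criterion U.
By R32 (it is hypotensive): it is in state S1.
By R33 (it is classified as H, it is in state A1): it has attribute C1.
By R37 (it is in state S1): it is tagged E1.
By R9 (it is referred to cardiology, it is tagged X1): it has attribute T.
By R10 (it meets criterion U, it is in state A1, it carries flag A): it meets criterion W.
By R17 (it has attribute T, it satisfies condition V1, it satisfies condition S): it is in category P.
By R21 (it meets criterion W): it satisfies condition N1.
By R22 (it is in category P, it is classified as V, it has attribute C1): it has marker F.
By R29 (it has marker B, it is tagged E1): it has marker G.
By R36 (it has marker F, it has marker G, it is escalated): it is flagged urgent.
By R2 (it satisfies condition N1, it is classified as Q1): it has marker Z1.
By R16 (it has marker Z1, it carries flag C): it is tachycardic.
By R13 (it is tachycardic): it is classified as F1.
By R35 (it is classified as F1, it is flagged urgent): it has chest pain.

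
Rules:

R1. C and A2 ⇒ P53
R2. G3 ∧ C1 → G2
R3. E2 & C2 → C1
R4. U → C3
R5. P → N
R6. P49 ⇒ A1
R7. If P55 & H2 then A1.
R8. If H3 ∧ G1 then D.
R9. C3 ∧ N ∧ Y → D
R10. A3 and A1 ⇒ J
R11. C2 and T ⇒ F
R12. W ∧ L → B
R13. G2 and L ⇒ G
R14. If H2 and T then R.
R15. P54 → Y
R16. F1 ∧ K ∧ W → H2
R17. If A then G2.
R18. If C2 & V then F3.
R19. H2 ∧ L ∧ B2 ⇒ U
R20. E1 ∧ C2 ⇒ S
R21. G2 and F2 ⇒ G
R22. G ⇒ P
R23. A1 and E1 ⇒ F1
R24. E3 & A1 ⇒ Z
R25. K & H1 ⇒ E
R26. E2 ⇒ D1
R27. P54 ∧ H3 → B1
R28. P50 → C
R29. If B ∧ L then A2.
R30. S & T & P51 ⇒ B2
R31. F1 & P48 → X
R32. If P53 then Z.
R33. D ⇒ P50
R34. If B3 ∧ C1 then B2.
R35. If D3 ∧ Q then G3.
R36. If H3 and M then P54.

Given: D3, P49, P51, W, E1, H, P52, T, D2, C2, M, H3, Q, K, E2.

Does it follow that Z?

Forward chaining from the given facts derives: C1, A1, F, S, F1, D1, B2, G3, P54, G2, Y, H2, B1, R.
Rules concluding Z: R24 needs E3; R32 needs P53 — none of these are established.

No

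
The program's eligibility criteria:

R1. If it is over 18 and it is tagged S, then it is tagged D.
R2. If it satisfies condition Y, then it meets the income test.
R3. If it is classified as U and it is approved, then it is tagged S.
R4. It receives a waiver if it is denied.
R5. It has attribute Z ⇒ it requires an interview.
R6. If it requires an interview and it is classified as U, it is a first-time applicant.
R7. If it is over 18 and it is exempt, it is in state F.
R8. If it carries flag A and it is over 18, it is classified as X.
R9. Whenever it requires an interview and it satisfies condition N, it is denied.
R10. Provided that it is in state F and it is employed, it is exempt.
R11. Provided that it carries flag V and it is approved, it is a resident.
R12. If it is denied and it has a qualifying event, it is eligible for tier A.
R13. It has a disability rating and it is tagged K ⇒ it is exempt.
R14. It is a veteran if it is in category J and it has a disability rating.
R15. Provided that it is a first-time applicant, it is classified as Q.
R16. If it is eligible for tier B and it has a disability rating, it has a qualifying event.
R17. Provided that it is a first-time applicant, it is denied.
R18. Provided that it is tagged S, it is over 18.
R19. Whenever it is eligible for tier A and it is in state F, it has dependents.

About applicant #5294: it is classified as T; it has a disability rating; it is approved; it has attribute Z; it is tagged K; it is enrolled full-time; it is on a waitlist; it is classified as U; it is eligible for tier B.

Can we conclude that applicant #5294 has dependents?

Yes

By R3 (it is classified as U, it is approved): it is tagged S.
By R5 (it has attribute Z): it requires an interview.
By R6 (it requires an interview, it is classified as U): it is a first-time applicant.
By R13 (it has a disability rating, it is tagged K): it is exempt.
By R16 (it is eligible for tier B, it has a disability rating): it has a qualifying event.
By R17 (it is a first-time applicant): it is denied.
By R18 (it is tagged S): it is over 18.
By R7 (it is over 18, it is exempt): it is in state F.
By R12 (it is denied, it has a qualifying event): it is eligible for tier A.
By R19 (it is eligible for tier A, it is in state F): it has dependents.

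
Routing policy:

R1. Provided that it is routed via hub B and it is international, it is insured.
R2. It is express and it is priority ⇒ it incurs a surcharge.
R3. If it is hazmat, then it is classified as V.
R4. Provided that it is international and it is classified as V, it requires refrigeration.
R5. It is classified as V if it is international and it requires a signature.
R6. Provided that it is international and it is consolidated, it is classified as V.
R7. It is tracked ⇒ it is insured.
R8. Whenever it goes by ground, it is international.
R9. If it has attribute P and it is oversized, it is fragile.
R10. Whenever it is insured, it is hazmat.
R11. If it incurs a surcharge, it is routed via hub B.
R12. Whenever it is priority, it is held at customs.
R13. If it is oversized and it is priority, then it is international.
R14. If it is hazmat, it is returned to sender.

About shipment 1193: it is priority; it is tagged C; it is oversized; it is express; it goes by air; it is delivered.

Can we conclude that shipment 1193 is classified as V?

Yes

By R2 (it is express, it is priority): it incurs a surcharge.
By R11 (it incurs a surcharge): it is routed via hub B.
By R13 (it is oversized, it is priority): it is international.
By R1 (it is routed via hub B, it is international): it is insured.
By R10 (it is insured): it is hazmat.
By R3 (it is hazmat): it is classified as V.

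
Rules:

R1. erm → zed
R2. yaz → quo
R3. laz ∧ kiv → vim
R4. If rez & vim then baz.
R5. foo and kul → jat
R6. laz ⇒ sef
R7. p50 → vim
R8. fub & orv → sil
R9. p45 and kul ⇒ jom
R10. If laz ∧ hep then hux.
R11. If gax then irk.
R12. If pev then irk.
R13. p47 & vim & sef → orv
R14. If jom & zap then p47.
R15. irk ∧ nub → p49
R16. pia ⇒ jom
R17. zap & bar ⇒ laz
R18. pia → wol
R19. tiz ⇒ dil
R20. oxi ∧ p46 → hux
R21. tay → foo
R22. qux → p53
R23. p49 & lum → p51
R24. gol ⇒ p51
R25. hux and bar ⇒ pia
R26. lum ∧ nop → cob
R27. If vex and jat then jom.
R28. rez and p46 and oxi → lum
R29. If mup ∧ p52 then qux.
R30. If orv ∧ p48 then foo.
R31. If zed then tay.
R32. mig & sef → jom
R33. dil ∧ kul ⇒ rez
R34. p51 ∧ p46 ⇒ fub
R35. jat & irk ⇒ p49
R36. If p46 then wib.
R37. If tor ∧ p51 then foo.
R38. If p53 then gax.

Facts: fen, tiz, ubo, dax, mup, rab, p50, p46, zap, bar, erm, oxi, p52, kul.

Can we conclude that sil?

Yes

zed  (by R1: erm)
vim  (by R7: p50)
laz  (by R17: zap, bar)
dil  (by R19: tiz)
hux  (by R20: oxi, p46)
pia  (by R25: hux, bar)
qux  (by R29: mup, p52)
tay  (by R31: zed)
rez  (by R33: dil, kul)
sef  (by R6: laz)
jom  (by R16: pia)
foo  (by R21: tay)
p53  (by R22: qux)
lum  (by R28: rez, p46, oxi)
gax  (by R38: p53)
jat  (by R5: foo, kul)
irk  (by R11: gax)
p47  (by R14: jom, zap)
p49  (by R35: jat, irk)
orv  (by R13: p47, vim, sef)
p51  (by R23: p49, lum)
fub  (by R34: p51, p46)
sil  (by R8: fub, orv)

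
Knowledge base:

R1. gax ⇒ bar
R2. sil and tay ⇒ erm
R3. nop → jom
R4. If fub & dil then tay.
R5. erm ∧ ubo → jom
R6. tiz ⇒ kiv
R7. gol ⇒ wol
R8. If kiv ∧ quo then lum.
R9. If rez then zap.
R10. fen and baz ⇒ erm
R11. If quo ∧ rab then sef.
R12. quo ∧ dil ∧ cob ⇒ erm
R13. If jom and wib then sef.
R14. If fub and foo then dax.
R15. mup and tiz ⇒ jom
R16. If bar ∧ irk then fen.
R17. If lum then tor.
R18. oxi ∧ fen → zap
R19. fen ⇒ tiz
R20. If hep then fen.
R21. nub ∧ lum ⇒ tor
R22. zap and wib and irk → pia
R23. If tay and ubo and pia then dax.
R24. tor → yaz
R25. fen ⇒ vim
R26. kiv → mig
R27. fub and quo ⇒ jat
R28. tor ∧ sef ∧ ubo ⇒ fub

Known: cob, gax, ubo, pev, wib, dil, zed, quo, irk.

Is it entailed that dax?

Forward chaining from the given facts derives: bar, erm, fen, tiz, vim, jom, kiv, lum, sef, tor, yaz, mig, fub, tay, jat.
Rules concluding dax: R14 needs foo; R23 needs pia — none of these are established.

No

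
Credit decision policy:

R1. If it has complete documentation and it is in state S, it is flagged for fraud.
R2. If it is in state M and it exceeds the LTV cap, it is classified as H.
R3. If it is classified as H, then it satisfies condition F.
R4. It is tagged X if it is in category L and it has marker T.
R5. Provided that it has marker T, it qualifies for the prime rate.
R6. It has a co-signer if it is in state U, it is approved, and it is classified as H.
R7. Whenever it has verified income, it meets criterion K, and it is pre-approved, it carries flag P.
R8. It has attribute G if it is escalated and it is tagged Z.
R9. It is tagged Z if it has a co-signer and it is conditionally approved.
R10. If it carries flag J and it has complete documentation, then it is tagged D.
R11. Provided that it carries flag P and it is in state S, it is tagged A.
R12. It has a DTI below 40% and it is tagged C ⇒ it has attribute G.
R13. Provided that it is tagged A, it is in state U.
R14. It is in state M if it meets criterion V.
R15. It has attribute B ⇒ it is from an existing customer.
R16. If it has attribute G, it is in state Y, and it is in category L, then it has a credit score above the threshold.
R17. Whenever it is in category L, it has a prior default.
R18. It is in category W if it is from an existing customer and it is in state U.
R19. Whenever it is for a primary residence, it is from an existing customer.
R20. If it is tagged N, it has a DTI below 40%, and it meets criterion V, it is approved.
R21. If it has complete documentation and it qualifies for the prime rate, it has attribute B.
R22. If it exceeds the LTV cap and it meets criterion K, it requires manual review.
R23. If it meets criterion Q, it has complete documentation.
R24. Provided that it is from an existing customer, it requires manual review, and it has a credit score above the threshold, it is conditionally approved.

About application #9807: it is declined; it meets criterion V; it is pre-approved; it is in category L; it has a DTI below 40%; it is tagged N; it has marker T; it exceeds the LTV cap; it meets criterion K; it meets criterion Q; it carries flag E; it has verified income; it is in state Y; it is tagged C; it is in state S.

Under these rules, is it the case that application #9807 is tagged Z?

By R5 (it has marker T): it qualifies for the prime rate.
By R7 (it has verified income, it meets criterion K, it is pre-approved): it carries flag P.
By R11 (it carries flag P, it is in state S): it is tagged A.
By R12 (it has a DTI below 40%, it is tagged C): it has attribute G.
By R13 (it is tagged A): it is in state U.
By R14 (it meets criterion V): it is in state M.
By R16 (it has attribute G, it is in state Y, it is in category L): it has a credit score above the threshold.
By R20 (it is tagged N, it has a DTI below 40%, it meets criterion V): it is approved.
By R22 (it exceeds the LTV cap, it meets criterion K): it requires manual review.
By R23 (it meets criterion Q): it has complete documentation.
By R2 (it is in state M, it exceeds the LTV cap): it is classified as H.
By R6 (it is in state U, it is approved, it is classified as H): it has a co-signer.
By R21 (it has complete documentation, it qualifies for the prime rate): it has attribute B.
By R15 (it has attribute B): it is from an existing customer.
By R24 (it is from an existing customer, it requires manual review, it has a credit score above the threshold): it is conditionally approved.
By R9 (it has a co-signer, it is conditionally approved): it is tagged Z.

Yes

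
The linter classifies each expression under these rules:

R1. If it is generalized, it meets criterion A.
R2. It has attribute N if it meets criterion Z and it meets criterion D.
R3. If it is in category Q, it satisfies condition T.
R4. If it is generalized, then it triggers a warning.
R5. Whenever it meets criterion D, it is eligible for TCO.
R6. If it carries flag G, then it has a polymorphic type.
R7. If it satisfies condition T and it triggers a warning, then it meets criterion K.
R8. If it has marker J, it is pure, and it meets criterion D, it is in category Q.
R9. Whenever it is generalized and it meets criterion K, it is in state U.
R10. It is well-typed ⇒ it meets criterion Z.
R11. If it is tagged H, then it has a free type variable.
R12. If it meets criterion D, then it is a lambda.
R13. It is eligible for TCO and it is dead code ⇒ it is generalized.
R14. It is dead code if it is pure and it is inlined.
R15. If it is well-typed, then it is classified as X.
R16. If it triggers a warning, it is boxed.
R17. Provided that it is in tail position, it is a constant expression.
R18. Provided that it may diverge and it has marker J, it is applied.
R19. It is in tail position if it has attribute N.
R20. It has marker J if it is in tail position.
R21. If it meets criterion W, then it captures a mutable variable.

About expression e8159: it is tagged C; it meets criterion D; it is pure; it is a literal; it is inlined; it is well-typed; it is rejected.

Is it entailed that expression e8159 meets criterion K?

By R5 (it meets criterion D): it is eligible for TCO.
By R10 (it is well-typed): it meets criterion Z.
By R14 (it is pure, it is inlined): it is dead code.
By R2 (it meets criterion Z, it meets criterion D): it has attribute N.
By R13 (it is eligible for TCO, it is dead code): it is generalized.
By R19 (it has attribute N): it is in tail position.
By R20 (it is in tail position): it has marker J.
By R4 (it is generalized): it triggers a warning.
By R8 (it has marker J, it is pure, it meets criterion D): it is in category Q.
By R3 (it is in category Q): it satisfies condition T.
By R7 (it satisfies condition T, it triggers a warning): it meets criterion K.

Yes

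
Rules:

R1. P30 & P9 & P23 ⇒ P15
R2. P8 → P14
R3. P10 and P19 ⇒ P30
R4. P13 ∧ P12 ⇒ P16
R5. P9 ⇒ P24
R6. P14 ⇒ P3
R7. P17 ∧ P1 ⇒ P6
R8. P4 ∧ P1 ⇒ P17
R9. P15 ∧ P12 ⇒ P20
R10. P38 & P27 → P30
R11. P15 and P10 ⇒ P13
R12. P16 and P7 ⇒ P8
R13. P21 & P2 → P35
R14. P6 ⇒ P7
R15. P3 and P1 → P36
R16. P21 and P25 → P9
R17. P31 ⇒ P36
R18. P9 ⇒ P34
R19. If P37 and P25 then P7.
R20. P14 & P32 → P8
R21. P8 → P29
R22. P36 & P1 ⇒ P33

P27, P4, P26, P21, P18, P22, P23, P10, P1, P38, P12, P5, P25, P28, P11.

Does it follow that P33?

Yes

P17  (by R8: P4, P1)
P30  (by R10: P38, P27)
P9  (by R16: P21, P25)
P15  (by R1: P30, P9, P23)
P6  (by R7: P17, P1)
P13  (by R11: P15, P10)
P7  (by R14: P6)
P16  (by R4: P13, P12)
P8  (by R12: P16, P7)
P14  (by R2: P8)
P3  (by R6: P14)
P36  (by R15: P3, P1)
P33  (by R22: P36, P1)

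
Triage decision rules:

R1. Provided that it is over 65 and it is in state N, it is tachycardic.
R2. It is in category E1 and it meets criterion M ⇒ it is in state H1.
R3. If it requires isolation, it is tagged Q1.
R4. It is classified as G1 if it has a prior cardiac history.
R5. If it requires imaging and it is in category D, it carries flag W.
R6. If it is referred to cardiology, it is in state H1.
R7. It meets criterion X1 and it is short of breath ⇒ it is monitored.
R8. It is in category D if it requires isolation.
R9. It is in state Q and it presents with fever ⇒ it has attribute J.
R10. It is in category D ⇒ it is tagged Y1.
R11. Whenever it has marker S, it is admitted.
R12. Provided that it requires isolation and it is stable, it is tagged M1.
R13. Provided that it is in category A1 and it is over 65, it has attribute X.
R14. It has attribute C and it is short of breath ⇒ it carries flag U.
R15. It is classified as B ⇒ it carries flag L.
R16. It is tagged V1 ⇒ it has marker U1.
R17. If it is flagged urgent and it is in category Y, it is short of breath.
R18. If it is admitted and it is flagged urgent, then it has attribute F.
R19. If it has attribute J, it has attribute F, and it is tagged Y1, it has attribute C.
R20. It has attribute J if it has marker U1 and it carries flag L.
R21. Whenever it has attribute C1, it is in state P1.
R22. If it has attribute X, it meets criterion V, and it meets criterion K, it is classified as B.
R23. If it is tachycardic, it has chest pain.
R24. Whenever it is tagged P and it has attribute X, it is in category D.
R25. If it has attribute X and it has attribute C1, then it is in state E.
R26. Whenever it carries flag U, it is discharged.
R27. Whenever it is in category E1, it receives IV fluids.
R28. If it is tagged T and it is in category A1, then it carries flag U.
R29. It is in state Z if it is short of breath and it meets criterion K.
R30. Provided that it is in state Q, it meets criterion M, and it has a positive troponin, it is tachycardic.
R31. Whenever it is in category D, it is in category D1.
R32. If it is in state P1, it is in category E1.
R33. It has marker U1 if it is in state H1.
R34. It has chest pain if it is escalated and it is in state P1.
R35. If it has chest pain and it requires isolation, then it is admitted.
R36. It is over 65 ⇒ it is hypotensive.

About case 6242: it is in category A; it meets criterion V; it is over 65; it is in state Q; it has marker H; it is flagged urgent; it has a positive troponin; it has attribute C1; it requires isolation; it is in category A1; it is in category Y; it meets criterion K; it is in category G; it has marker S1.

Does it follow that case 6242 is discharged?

No

Forward chaining from the given facts derives: is tagged Q1, is in category D, is tagged Y1, has attribute X, is short of breath, is in state P1, is classified as B, is in state E, is in state Z, is in category D1, is in category E1, is hypotensive, carries flag L, receives IV fluids.
The only rule concluding "it is discharged" is R26, which needs "it carries flag U"; that is never established.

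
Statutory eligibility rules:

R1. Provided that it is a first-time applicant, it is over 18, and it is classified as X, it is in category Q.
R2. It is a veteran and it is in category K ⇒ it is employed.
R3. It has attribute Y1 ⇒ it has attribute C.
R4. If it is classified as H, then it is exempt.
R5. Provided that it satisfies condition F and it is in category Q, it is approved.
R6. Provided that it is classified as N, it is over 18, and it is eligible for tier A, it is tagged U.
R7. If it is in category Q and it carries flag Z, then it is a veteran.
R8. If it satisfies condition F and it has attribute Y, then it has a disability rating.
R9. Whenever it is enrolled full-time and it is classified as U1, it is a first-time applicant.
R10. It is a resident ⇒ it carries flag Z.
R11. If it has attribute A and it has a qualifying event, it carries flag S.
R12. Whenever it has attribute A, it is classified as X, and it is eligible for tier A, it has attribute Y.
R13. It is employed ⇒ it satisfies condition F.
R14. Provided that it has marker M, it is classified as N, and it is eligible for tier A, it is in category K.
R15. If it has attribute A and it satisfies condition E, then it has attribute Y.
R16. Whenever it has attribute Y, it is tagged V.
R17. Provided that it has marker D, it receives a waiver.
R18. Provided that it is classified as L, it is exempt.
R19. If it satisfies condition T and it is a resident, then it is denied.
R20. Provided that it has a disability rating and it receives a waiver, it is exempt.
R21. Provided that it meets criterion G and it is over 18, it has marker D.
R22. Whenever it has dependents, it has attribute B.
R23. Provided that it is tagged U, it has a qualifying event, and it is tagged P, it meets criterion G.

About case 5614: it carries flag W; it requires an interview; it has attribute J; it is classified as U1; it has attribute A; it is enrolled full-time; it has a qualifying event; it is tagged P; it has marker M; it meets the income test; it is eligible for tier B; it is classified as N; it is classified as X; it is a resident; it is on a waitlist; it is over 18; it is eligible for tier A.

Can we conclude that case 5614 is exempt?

Yes

By R6 (it is classified as N, it is over 18, it is eligible for tier A): it is tagged U.
By R9 (it is enrolled full-time, it is classified as U1): it is a first-time applicant.
By R10 (it is a resident): it carries flag Z.
By R12 (it has attribute A, it is classified as X, it is eligible for tier A): it has attribute Y.
By R14 (it has marker M, it is classified as N, it is eligible for tier A): it is in category K.
By R23 (it is tagged U, it has a qualifying event, it is tagged P): it meets criterion G.
By R1 (it is a first-time applicant, it is over 18, it is classified as X): it is in category Q.
By R7 (it is in category Q, it carries flag Z): it is a veteran.
By R21 (it meets criterion G, it is over 18): it has marker D.
By R2 (it is a veteran, it is in category K): it is employed.
By R13 (it is employed): it satisfies condition F.
By R17 (it has marker D): it receives a waiver.
By R8 (it satisfies condition F, it has attribute Y): it has a disability rating.
By R20 (it has a disability rating, it receives a waiver): it is exempt.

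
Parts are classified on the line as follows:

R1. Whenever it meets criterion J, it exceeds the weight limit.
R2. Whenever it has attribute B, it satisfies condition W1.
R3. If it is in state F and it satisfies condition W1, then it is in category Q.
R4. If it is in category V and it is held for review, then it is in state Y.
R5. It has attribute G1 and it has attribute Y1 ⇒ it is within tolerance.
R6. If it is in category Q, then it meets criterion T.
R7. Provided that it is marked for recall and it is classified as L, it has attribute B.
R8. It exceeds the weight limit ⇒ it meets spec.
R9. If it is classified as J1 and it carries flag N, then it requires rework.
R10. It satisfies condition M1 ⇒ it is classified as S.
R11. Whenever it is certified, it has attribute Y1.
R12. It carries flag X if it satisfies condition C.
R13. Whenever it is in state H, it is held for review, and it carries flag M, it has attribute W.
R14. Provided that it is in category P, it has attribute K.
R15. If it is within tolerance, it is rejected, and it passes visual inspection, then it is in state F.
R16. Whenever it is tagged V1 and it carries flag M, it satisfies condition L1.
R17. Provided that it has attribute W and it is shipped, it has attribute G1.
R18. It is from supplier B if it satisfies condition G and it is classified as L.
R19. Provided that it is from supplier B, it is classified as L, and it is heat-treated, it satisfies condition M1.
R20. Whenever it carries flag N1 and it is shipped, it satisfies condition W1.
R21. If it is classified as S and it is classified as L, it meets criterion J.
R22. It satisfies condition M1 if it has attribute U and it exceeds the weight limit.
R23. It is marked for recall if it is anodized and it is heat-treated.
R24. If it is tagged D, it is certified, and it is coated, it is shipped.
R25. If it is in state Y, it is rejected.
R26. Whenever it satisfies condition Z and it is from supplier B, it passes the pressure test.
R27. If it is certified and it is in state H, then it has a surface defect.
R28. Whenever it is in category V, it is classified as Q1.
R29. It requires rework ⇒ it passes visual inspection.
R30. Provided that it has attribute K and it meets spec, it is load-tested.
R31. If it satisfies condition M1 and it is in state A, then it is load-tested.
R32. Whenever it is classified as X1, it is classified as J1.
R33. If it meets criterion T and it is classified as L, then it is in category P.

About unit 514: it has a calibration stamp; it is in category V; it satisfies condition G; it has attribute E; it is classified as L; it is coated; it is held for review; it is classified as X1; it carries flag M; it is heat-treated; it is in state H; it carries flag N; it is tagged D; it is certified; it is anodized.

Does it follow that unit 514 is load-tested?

By R4 (it is in category V, it is held for review): it is in state Y.
By R11 (it is certified): it has attribute Y1.
By R13 (it is in state H, it is held for review, it carries flag M): it has attribute W.
By R18 (it satisfies condition G, it is classified as L): it is from supplier B.
By R19 (it is from supplier B, it is classified as L, it is heat-treated): it satisfies condition M1.
By R23 (it is anodized, it is heat-treated): it is marked for recall.
By R24 (it is tagged D, it is certified, it is coated): it is shipped.
By R25 (it is in state Y): it is rejected.
By R32 (it is classified as X1): it is classified as J1.
By R7 (it is marked for recall, it is classified as L): it has attribute B.
By R9 (it is classified as J1, it carries flag N): it requires rework.
By R10 (it satisfies condition M1): it is classified as S.
By R17 (it has attribute W, it is shipped): it has attribute G1.
By R21 (it is classified as S, it is classified as L): it meets criterion J.
By R29 (it requires rework): it passes visual inspection.
By R1 (it meets criterion J): it exceeds the weight limit.
By R2 (it has attribute B): it satisfies condition W1.
By R5 (it has attribute G1, it has attribute Y1): it is within tolerance.
By R8 (it exceeds the weight limit): it meets spec.
By R15 (it is within tolerance, it is rejected, it passes visual inspection): it is in state F.
By R3 (it is in state F, it satisfies condition W1): it is in category Q.
By R6 (it is in category Q): it meets criterion T.
By R33 (it meets criterion T, it is classified as L): it is in category P.
By R14 (it is in category P): it has attribute K.
By R30 (it has attribute K, it meets spec): it is load-tested.

Yes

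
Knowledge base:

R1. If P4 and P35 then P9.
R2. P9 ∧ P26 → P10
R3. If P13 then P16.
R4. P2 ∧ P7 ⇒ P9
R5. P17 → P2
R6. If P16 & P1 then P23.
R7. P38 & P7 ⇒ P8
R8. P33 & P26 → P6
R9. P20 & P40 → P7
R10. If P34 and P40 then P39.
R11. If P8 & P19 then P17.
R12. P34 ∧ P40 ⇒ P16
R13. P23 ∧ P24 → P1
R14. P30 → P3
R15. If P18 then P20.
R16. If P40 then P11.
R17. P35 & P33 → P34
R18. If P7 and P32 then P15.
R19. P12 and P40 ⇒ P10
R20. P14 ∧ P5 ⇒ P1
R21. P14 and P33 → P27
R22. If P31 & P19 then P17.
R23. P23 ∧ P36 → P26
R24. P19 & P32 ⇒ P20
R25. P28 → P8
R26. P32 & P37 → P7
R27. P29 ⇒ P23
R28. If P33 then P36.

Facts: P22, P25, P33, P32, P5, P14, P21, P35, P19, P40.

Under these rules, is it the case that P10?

No

Forward chaining from the given facts derives: P11, P34, P1, P27, P20, P36, P7, P39, P16, P15, P23, P26, P6.
Rules concluding P10: R2 needs P9; R19 needs P12 — none of these are established.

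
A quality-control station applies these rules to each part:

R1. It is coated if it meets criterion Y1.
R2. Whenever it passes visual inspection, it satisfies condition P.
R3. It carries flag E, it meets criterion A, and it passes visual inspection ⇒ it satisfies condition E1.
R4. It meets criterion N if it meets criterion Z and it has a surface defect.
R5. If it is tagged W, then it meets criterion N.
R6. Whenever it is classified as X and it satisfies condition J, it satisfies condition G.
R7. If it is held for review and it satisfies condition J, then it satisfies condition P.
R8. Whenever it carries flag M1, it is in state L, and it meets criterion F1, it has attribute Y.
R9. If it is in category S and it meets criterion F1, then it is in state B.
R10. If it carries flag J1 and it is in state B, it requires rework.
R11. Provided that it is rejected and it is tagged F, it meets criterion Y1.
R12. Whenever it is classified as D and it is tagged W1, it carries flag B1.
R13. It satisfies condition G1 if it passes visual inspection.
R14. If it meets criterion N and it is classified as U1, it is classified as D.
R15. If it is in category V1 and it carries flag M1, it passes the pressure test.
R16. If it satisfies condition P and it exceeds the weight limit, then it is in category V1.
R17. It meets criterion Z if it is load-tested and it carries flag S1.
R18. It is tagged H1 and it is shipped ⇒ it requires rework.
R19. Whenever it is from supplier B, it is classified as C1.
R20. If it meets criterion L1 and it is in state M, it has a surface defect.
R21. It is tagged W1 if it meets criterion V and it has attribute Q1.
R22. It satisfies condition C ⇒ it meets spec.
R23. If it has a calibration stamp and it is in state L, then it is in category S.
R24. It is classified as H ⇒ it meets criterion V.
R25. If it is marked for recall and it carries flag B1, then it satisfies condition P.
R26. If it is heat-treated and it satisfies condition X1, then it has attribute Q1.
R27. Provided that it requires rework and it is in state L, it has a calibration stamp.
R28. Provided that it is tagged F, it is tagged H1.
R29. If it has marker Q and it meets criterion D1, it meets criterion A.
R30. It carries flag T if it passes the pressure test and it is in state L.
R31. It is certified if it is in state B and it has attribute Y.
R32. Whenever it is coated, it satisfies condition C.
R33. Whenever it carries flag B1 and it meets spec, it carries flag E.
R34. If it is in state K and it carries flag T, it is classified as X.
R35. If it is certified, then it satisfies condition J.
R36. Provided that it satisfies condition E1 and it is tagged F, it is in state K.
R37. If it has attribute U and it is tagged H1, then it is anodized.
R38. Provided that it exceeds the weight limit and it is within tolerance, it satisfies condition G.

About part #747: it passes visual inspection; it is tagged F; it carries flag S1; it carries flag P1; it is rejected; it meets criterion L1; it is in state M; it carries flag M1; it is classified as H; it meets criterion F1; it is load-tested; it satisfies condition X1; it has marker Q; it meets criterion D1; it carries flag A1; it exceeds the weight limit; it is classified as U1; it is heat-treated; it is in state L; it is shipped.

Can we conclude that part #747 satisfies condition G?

By R2 (it passes visual inspection): it satisfies condition P.
By R8 (it carries flag M1, it is in state L, it meets criterion F1): it has attribute Y.
By R11 (it is rejected, it is tagged F): it meets criterion Y1.
By R16 (it satisfies condition P, it exceeds the weight limit): it is in category V1.
By R17 (it is load-tested, it carries flag S1): it meets criterion Z.
By R20 (it meets criterion L1, it is in state M): it has a surface defect.
By R24 (it is classified as H): it meets criterion V.
By R26 (it is heat-treated, it satisfies condition X1): it has attribute Q1.
By R28 (it is tagged F): it is tagged H1.
By R29 (it has marker Q, it meets criterion D1): it meets criterion A.
By R1 (it meets criterion Y1): it is coated.
By R4 (it meets criterion Z, it has a surface defect): it meets criterion N.
By R14 (it meets criterion N, it is classified as U1): it is classified as D.
By R15 (it is in category V1, it carries flag M1): it passes the pressure test.
By R18 (it is tagged H1, it is shipped): it requires rework.
By R21 (it meets criterion V, it has attribute Q1): it is tagged W1.
By R27 (it requires rework, it is in state L): it has a calibration stamp.
By R30 (it passes the pressure test, it is in state L): it carries flag T.
By R32 (it is coated): it satisfies condition C.
By R12 (it is classified as D, it is tagged W1): it carries flag B1.
By R22 (it satisfies condition C): it meets spec.
By R23 (it has a calibration stamp, it is in state L): it is in category S.
By R33 (it carries flag B1, it meets spec): it carries flag E.
By R3 (it carries flag E, it meets criterion A, it passes visual inspection): it satisfies condition E1.
By R9 (it is in category S, it meets criterion F1): it is in state B.
By R31 (it is in state B, it has attribute Y): it is certified.
By R35 (it is certified): it satisfies condition J.
By R36 (it satisfies condition E1, it is tagged F): it is in state K.
By R34 (it is in state K, it carries flag T): it is classified as X.
By R6 (it is classified as X, it satisfies condition J): it satisfies condition G.

Yes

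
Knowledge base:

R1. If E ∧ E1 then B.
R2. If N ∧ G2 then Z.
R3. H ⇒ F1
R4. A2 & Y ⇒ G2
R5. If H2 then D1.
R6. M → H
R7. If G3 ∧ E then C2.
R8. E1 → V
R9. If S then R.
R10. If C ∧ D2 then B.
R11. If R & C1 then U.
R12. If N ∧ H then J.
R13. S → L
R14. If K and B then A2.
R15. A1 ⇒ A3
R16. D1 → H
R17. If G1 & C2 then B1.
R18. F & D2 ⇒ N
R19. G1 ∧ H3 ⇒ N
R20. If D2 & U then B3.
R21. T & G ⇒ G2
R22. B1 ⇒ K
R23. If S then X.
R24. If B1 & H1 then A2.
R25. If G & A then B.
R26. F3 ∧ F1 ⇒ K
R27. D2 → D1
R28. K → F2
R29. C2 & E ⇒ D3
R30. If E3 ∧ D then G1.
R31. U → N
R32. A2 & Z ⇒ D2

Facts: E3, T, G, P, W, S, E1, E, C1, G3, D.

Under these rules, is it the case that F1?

Yes

B  (by R1: E, E1)
C2  (by R7: G3, E)
R  (by R9: S)
U  (by R11: R, C1)
G2  (by R21: T, G)
G1  (by R30: E3, D)
N  (by R31: U)
Z  (by R2: N, G2)
B1  (by R17: G1, C2)
K  (by R22: B1)
A2  (by R14: K, B)
D2  (by R32: A2, Z)
D1  (by R27: D2)
H  (by R16: D1)
F1  (by R3: H)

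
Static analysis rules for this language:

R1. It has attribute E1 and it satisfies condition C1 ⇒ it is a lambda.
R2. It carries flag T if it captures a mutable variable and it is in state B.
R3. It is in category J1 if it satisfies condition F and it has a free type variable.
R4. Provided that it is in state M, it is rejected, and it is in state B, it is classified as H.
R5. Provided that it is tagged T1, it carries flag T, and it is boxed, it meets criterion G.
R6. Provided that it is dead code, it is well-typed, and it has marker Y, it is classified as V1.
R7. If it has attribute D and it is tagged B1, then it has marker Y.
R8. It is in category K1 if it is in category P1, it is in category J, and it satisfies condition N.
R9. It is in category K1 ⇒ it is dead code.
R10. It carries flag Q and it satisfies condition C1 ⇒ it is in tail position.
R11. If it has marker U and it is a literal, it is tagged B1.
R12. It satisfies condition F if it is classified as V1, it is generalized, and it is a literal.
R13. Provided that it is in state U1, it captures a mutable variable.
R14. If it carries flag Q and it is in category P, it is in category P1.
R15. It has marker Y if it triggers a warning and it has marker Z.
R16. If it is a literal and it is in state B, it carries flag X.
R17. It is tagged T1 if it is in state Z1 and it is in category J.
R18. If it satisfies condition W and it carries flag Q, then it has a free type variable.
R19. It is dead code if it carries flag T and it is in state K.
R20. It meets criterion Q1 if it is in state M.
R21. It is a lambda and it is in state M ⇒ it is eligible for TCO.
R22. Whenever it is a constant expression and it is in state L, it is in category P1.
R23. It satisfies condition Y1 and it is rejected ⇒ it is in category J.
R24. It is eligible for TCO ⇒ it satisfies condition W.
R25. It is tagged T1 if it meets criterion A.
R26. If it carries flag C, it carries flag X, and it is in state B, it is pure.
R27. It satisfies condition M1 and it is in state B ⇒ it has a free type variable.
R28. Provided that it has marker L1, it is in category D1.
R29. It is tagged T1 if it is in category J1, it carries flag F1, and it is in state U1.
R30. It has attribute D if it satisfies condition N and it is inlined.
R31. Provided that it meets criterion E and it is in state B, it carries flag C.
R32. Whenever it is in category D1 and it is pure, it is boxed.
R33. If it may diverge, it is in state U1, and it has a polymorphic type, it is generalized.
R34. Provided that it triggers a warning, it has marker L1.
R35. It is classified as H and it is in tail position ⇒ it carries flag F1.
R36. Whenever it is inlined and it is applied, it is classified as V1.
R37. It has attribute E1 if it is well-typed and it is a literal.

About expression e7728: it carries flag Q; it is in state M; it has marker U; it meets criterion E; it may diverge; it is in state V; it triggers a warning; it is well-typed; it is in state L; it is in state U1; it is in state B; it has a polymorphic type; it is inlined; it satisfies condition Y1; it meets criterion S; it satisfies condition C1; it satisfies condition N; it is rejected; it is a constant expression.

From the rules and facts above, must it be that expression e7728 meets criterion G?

Forward chaining from the given facts derives: is classified as H, is in tail position, captures a mutable variable, meets criterion Q1, is in category P1, is in category J, has attribute D, carries flag C, is generalized, has marker L1, carries flag F1, carries flag T, is in category K1, is dead code, is in category D1.
The only rule concluding "it meets criterion G" is R5, which needs "it is tagged T1"; that is never established.

No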